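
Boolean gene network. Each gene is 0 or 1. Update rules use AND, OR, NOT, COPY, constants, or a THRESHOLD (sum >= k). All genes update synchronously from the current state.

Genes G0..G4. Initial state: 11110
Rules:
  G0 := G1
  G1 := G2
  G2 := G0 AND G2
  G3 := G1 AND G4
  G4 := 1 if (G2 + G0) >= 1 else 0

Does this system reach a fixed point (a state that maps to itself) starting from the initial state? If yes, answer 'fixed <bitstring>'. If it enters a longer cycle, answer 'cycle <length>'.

Answer: fixed 11111

Derivation:
Step 0: 11110
Step 1: G0=G1=1 G1=G2=1 G2=G0&G2=1&1=1 G3=G1&G4=1&0=0 G4=(1+1>=1)=1 -> 11101
Step 2: G0=G1=1 G1=G2=1 G2=G0&G2=1&1=1 G3=G1&G4=1&1=1 G4=(1+1>=1)=1 -> 11111
Step 3: G0=G1=1 G1=G2=1 G2=G0&G2=1&1=1 G3=G1&G4=1&1=1 G4=(1+1>=1)=1 -> 11111
Fixed point reached at step 2: 11111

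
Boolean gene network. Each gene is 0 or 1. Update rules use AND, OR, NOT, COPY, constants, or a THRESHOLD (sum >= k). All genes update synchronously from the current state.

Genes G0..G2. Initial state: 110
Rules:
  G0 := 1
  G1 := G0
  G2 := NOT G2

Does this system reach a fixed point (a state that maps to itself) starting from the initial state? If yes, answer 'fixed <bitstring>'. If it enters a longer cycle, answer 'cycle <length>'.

Step 0: 110
Step 1: G0=1(const) G1=G0=1 G2=NOT G2=NOT 0=1 -> 111
Step 2: G0=1(const) G1=G0=1 G2=NOT G2=NOT 1=0 -> 110
Cycle of length 2 starting at step 0 -> no fixed point

Answer: cycle 2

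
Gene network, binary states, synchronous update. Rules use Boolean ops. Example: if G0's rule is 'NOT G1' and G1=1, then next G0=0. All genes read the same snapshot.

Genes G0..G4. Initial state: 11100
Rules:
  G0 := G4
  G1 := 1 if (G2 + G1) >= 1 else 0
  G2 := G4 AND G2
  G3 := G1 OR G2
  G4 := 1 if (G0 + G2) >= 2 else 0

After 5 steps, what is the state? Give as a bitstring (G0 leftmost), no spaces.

Step 1: G0=G4=0 G1=(1+1>=1)=1 G2=G4&G2=0&1=0 G3=G1|G2=1|1=1 G4=(1+1>=2)=1 -> 01011
Step 2: G0=G4=1 G1=(0+1>=1)=1 G2=G4&G2=1&0=0 G3=G1|G2=1|0=1 G4=(0+0>=2)=0 -> 11010
Step 3: G0=G4=0 G1=(0+1>=1)=1 G2=G4&G2=0&0=0 G3=G1|G2=1|0=1 G4=(1+0>=2)=0 -> 01010
Step 4: G0=G4=0 G1=(0+1>=1)=1 G2=G4&G2=0&0=0 G3=G1|G2=1|0=1 G4=(0+0>=2)=0 -> 01010
Step 5: G0=G4=0 G1=(0+1>=1)=1 G2=G4&G2=0&0=0 G3=G1|G2=1|0=1 G4=(0+0>=2)=0 -> 01010

01010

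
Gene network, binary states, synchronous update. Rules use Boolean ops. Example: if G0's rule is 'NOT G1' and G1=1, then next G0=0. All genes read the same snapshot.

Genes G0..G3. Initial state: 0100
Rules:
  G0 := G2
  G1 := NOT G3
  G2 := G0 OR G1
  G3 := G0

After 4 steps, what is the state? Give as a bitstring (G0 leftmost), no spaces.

Step 1: G0=G2=0 G1=NOT G3=NOT 0=1 G2=G0|G1=0|1=1 G3=G0=0 -> 0110
Step 2: G0=G2=1 G1=NOT G3=NOT 0=1 G2=G0|G1=0|1=1 G3=G0=0 -> 1110
Step 3: G0=G2=1 G1=NOT G3=NOT 0=1 G2=G0|G1=1|1=1 G3=G0=1 -> 1111
Step 4: G0=G2=1 G1=NOT G3=NOT 1=0 G2=G0|G1=1|1=1 G3=G0=1 -> 1011

1011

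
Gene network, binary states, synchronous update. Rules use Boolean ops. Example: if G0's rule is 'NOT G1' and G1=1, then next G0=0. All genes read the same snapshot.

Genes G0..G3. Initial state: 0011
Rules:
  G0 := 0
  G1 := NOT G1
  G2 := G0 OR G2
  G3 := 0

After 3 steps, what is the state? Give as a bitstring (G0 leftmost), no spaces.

Step 1: G0=0(const) G1=NOT G1=NOT 0=1 G2=G0|G2=0|1=1 G3=0(const) -> 0110
Step 2: G0=0(const) G1=NOT G1=NOT 1=0 G2=G0|G2=0|1=1 G3=0(const) -> 0010
Step 3: G0=0(const) G1=NOT G1=NOT 0=1 G2=G0|G2=0|1=1 G3=0(const) -> 0110

0110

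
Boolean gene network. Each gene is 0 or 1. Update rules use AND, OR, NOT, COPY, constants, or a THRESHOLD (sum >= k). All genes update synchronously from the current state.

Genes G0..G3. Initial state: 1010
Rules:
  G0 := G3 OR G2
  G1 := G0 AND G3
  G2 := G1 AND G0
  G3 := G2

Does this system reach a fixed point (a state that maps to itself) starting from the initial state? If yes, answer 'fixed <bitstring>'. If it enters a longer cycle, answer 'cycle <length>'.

Answer: cycle 3

Derivation:
Step 0: 1010
Step 1: G0=G3|G2=0|1=1 G1=G0&G3=1&0=0 G2=G1&G0=0&1=0 G3=G2=1 -> 1001
Step 2: G0=G3|G2=1|0=1 G1=G0&G3=1&1=1 G2=G1&G0=0&1=0 G3=G2=0 -> 1100
Step 3: G0=G3|G2=0|0=0 G1=G0&G3=1&0=0 G2=G1&G0=1&1=1 G3=G2=0 -> 0010
Step 4: G0=G3|G2=0|1=1 G1=G0&G3=0&0=0 G2=G1&G0=0&0=0 G3=G2=1 -> 1001
Cycle of length 3 starting at step 1 -> no fixed point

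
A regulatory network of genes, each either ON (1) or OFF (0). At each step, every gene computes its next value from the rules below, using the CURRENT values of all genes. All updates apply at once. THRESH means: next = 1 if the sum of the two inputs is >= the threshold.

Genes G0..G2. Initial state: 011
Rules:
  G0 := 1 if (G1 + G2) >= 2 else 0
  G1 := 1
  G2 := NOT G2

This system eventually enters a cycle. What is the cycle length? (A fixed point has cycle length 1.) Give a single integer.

Step 0: 011
Step 1: G0=(1+1>=2)=1 G1=1(const) G2=NOT G2=NOT 1=0 -> 110
Step 2: G0=(1+0>=2)=0 G1=1(const) G2=NOT G2=NOT 0=1 -> 011
State from step 2 equals state from step 0 -> cycle length 2

Answer: 2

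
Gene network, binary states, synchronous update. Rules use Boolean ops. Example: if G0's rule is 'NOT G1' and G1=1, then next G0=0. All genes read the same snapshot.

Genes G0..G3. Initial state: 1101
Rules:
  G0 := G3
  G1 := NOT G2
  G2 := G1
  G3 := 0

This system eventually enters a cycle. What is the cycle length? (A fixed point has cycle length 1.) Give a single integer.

Step 0: 1101
Step 1: G0=G3=1 G1=NOT G2=NOT 0=1 G2=G1=1 G3=0(const) -> 1110
Step 2: G0=G3=0 G1=NOT G2=NOT 1=0 G2=G1=1 G3=0(const) -> 0010
Step 3: G0=G3=0 G1=NOT G2=NOT 1=0 G2=G1=0 G3=0(const) -> 0000
Step 4: G0=G3=0 G1=NOT G2=NOT 0=1 G2=G1=0 G3=0(const) -> 0100
Step 5: G0=G3=0 G1=NOT G2=NOT 0=1 G2=G1=1 G3=0(const) -> 0110
Step 6: G0=G3=0 G1=NOT G2=NOT 1=0 G2=G1=1 G3=0(const) -> 0010
State from step 6 equals state from step 2 -> cycle length 4

Answer: 4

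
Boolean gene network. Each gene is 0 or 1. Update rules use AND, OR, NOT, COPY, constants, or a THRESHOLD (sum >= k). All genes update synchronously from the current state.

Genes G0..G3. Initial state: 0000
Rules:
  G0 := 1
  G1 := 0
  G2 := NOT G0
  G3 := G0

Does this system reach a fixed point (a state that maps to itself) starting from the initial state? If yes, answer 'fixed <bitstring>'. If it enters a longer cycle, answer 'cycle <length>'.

Answer: fixed 1001

Derivation:
Step 0: 0000
Step 1: G0=1(const) G1=0(const) G2=NOT G0=NOT 0=1 G3=G0=0 -> 1010
Step 2: G0=1(const) G1=0(const) G2=NOT G0=NOT 1=0 G3=G0=1 -> 1001
Step 3: G0=1(const) G1=0(const) G2=NOT G0=NOT 1=0 G3=G0=1 -> 1001
Fixed point reached at step 2: 1001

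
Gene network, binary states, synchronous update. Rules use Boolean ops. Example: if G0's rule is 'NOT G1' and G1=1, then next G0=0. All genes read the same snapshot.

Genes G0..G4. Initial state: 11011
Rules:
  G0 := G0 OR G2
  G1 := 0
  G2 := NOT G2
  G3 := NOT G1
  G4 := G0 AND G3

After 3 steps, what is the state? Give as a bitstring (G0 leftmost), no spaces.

Step 1: G0=G0|G2=1|0=1 G1=0(const) G2=NOT G2=NOT 0=1 G3=NOT G1=NOT 1=0 G4=G0&G3=1&1=1 -> 10101
Step 2: G0=G0|G2=1|1=1 G1=0(const) G2=NOT G2=NOT 1=0 G3=NOT G1=NOT 0=1 G4=G0&G3=1&0=0 -> 10010
Step 3: G0=G0|G2=1|0=1 G1=0(const) G2=NOT G2=NOT 0=1 G3=NOT G1=NOT 0=1 G4=G0&G3=1&1=1 -> 10111

10111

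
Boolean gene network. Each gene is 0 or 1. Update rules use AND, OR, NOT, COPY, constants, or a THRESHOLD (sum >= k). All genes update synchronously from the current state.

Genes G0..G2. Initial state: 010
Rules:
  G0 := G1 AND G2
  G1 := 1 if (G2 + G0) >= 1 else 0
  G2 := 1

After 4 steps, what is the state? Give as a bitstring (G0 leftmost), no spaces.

Step 1: G0=G1&G2=1&0=0 G1=(0+0>=1)=0 G2=1(const) -> 001
Step 2: G0=G1&G2=0&1=0 G1=(1+0>=1)=1 G2=1(const) -> 011
Step 3: G0=G1&G2=1&1=1 G1=(1+0>=1)=1 G2=1(const) -> 111
Step 4: G0=G1&G2=1&1=1 G1=(1+1>=1)=1 G2=1(const) -> 111

111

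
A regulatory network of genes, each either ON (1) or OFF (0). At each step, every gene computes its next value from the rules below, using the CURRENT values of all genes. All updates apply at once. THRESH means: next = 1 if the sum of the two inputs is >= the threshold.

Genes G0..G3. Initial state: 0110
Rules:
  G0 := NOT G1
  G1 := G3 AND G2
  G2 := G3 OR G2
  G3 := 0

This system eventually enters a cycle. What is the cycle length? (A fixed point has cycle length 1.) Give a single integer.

Answer: 1

Derivation:
Step 0: 0110
Step 1: G0=NOT G1=NOT 1=0 G1=G3&G2=0&1=0 G2=G3|G2=0|1=1 G3=0(const) -> 0010
Step 2: G0=NOT G1=NOT 0=1 G1=G3&G2=0&1=0 G2=G3|G2=0|1=1 G3=0(const) -> 1010
Step 3: G0=NOT G1=NOT 0=1 G1=G3&G2=0&1=0 G2=G3|G2=0|1=1 G3=0(const) -> 1010
State from step 3 equals state from step 2 -> cycle length 1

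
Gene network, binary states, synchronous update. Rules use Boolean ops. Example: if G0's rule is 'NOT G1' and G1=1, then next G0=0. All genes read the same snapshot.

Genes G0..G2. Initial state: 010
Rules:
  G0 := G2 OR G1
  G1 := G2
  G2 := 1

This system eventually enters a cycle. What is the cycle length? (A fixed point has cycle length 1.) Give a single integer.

Answer: 1

Derivation:
Step 0: 010
Step 1: G0=G2|G1=0|1=1 G1=G2=0 G2=1(const) -> 101
Step 2: G0=G2|G1=1|0=1 G1=G2=1 G2=1(const) -> 111
Step 3: G0=G2|G1=1|1=1 G1=G2=1 G2=1(const) -> 111
State from step 3 equals state from step 2 -> cycle length 1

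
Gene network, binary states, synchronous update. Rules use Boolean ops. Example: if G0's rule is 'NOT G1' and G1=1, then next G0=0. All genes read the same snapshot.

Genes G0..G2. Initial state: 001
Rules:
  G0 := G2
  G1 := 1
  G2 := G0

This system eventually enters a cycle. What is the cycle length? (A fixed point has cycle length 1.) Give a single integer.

Step 0: 001
Step 1: G0=G2=1 G1=1(const) G2=G0=0 -> 110
Step 2: G0=G2=0 G1=1(const) G2=G0=1 -> 011
Step 3: G0=G2=1 G1=1(const) G2=G0=0 -> 110
State from step 3 equals state from step 1 -> cycle length 2

Answer: 2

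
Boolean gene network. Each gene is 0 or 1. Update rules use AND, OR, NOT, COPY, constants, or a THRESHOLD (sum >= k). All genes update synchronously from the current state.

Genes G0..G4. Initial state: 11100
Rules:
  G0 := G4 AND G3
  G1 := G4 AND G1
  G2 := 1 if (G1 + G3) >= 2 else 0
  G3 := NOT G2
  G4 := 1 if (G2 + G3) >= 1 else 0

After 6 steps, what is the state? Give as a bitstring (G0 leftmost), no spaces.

Step 1: G0=G4&G3=0&0=0 G1=G4&G1=0&1=0 G2=(1+0>=2)=0 G3=NOT G2=NOT 1=0 G4=(1+0>=1)=1 -> 00001
Step 2: G0=G4&G3=1&0=0 G1=G4&G1=1&0=0 G2=(0+0>=2)=0 G3=NOT G2=NOT 0=1 G4=(0+0>=1)=0 -> 00010
Step 3: G0=G4&G3=0&1=0 G1=G4&G1=0&0=0 G2=(0+1>=2)=0 G3=NOT G2=NOT 0=1 G4=(0+1>=1)=1 -> 00011
Step 4: G0=G4&G3=1&1=1 G1=G4&G1=1&0=0 G2=(0+1>=2)=0 G3=NOT G2=NOT 0=1 G4=(0+1>=1)=1 -> 10011
Step 5: G0=G4&G3=1&1=1 G1=G4&G1=1&0=0 G2=(0+1>=2)=0 G3=NOT G2=NOT 0=1 G4=(0+1>=1)=1 -> 10011
Step 6: G0=G4&G3=1&1=1 G1=G4&G1=1&0=0 G2=(0+1>=2)=0 G3=NOT G2=NOT 0=1 G4=(0+1>=1)=1 -> 10011

10011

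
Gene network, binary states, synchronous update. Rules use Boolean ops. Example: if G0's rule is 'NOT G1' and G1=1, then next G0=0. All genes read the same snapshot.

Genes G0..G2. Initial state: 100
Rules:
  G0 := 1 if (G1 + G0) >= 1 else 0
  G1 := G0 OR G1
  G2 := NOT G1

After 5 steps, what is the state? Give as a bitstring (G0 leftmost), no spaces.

Step 1: G0=(0+1>=1)=1 G1=G0|G1=1|0=1 G2=NOT G1=NOT 0=1 -> 111
Step 2: G0=(1+1>=1)=1 G1=G0|G1=1|1=1 G2=NOT G1=NOT 1=0 -> 110
Step 3: G0=(1+1>=1)=1 G1=G0|G1=1|1=1 G2=NOT G1=NOT 1=0 -> 110
Step 4: G0=(1+1>=1)=1 G1=G0|G1=1|1=1 G2=NOT G1=NOT 1=0 -> 110
Step 5: G0=(1+1>=1)=1 G1=G0|G1=1|1=1 G2=NOT G1=NOT 1=0 -> 110

110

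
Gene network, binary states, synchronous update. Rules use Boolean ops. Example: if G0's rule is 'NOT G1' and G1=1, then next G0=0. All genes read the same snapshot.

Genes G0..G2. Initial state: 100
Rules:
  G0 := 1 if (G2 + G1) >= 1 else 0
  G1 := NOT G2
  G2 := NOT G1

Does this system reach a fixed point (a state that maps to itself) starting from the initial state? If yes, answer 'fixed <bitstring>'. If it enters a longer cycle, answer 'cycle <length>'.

Step 0: 100
Step 1: G0=(0+0>=1)=0 G1=NOT G2=NOT 0=1 G2=NOT G1=NOT 0=1 -> 011
Step 2: G0=(1+1>=1)=1 G1=NOT G2=NOT 1=0 G2=NOT G1=NOT 1=0 -> 100
Cycle of length 2 starting at step 0 -> no fixed point

Answer: cycle 2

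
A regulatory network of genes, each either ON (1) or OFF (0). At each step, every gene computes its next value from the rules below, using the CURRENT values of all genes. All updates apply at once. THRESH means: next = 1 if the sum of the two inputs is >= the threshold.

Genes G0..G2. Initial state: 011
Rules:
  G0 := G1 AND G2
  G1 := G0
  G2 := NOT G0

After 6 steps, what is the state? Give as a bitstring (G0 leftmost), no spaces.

Step 1: G0=G1&G2=1&1=1 G1=G0=0 G2=NOT G0=NOT 0=1 -> 101
Step 2: G0=G1&G2=0&1=0 G1=G0=1 G2=NOT G0=NOT 1=0 -> 010
Step 3: G0=G1&G2=1&0=0 G1=G0=0 G2=NOT G0=NOT 0=1 -> 001
Step 4: G0=G1&G2=0&1=0 G1=G0=0 G2=NOT G0=NOT 0=1 -> 001
Step 5: G0=G1&G2=0&1=0 G1=G0=0 G2=NOT G0=NOT 0=1 -> 001
Step 6: G0=G1&G2=0&1=0 G1=G0=0 G2=NOT G0=NOT 0=1 -> 001

001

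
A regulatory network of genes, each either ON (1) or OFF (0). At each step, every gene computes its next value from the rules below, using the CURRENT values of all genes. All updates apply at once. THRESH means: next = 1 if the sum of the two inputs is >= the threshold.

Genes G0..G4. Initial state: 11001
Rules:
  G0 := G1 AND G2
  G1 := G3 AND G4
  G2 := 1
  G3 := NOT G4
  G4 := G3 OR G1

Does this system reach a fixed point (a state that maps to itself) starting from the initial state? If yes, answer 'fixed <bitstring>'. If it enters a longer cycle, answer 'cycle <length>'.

Answer: cycle 5

Derivation:
Step 0: 11001
Step 1: G0=G1&G2=1&0=0 G1=G3&G4=0&1=0 G2=1(const) G3=NOT G4=NOT 1=0 G4=G3|G1=0|1=1 -> 00101
Step 2: G0=G1&G2=0&1=0 G1=G3&G4=0&1=0 G2=1(const) G3=NOT G4=NOT 1=0 G4=G3|G1=0|0=0 -> 00100
Step 3: G0=G1&G2=0&1=0 G1=G3&G4=0&0=0 G2=1(const) G3=NOT G4=NOT 0=1 G4=G3|G1=0|0=0 -> 00110
Step 4: G0=G1&G2=0&1=0 G1=G3&G4=1&0=0 G2=1(const) G3=NOT G4=NOT 0=1 G4=G3|G1=1|0=1 -> 00111
Step 5: G0=G1&G2=0&1=0 G1=G3&G4=1&1=1 G2=1(const) G3=NOT G4=NOT 1=0 G4=G3|G1=1|0=1 -> 01101
Step 6: G0=G1&G2=1&1=1 G1=G3&G4=0&1=0 G2=1(const) G3=NOT G4=NOT 1=0 G4=G3|G1=0|1=1 -> 10101
Step 7: G0=G1&G2=0&1=0 G1=G3&G4=0&1=0 G2=1(const) G3=NOT G4=NOT 1=0 G4=G3|G1=0|0=0 -> 00100
Cycle of length 5 starting at step 2 -> no fixed point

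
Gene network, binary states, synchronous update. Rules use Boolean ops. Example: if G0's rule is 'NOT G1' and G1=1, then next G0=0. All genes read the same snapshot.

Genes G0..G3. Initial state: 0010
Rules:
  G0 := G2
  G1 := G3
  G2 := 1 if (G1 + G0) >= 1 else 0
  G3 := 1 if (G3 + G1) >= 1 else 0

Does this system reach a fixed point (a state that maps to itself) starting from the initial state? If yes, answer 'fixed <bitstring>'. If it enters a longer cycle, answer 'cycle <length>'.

Step 0: 0010
Step 1: G0=G2=1 G1=G3=0 G2=(0+0>=1)=0 G3=(0+0>=1)=0 -> 1000
Step 2: G0=G2=0 G1=G3=0 G2=(0+1>=1)=1 G3=(0+0>=1)=0 -> 0010
Cycle of length 2 starting at step 0 -> no fixed point

Answer: cycle 2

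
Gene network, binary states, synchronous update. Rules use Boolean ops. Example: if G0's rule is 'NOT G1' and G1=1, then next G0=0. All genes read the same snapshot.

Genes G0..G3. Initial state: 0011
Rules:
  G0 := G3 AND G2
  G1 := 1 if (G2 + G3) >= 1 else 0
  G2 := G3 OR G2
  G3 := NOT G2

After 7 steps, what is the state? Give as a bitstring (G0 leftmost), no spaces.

Step 1: G0=G3&G2=1&1=1 G1=(1+1>=1)=1 G2=G3|G2=1|1=1 G3=NOT G2=NOT 1=0 -> 1110
Step 2: G0=G3&G2=0&1=0 G1=(1+0>=1)=1 G2=G3|G2=0|1=1 G3=NOT G2=NOT 1=0 -> 0110
Step 3: G0=G3&G2=0&1=0 G1=(1+0>=1)=1 G2=G3|G2=0|1=1 G3=NOT G2=NOT 1=0 -> 0110
Step 4: G0=G3&G2=0&1=0 G1=(1+0>=1)=1 G2=G3|G2=0|1=1 G3=NOT G2=NOT 1=0 -> 0110
Step 5: G0=G3&G2=0&1=0 G1=(1+0>=1)=1 G2=G3|G2=0|1=1 G3=NOT G2=NOT 1=0 -> 0110
Step 6: G0=G3&G2=0&1=0 G1=(1+0>=1)=1 G2=G3|G2=0|1=1 G3=NOT G2=NOT 1=0 -> 0110
Step 7: G0=G3&G2=0&1=0 G1=(1+0>=1)=1 G2=G3|G2=0|1=1 G3=NOT G2=NOT 1=0 -> 0110

0110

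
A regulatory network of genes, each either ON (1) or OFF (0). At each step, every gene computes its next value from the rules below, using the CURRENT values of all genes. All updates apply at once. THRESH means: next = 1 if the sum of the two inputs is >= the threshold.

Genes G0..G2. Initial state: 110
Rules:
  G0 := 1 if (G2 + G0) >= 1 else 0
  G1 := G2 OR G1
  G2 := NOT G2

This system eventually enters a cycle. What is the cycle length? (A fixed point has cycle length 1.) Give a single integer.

Answer: 2

Derivation:
Step 0: 110
Step 1: G0=(0+1>=1)=1 G1=G2|G1=0|1=1 G2=NOT G2=NOT 0=1 -> 111
Step 2: G0=(1+1>=1)=1 G1=G2|G1=1|1=1 G2=NOT G2=NOT 1=0 -> 110
State from step 2 equals state from step 0 -> cycle length 2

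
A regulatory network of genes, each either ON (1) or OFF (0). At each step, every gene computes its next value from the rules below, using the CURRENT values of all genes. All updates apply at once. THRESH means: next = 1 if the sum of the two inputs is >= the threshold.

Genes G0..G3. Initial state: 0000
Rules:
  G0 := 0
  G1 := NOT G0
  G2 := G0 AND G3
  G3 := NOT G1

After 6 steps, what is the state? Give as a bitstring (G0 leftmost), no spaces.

Step 1: G0=0(const) G1=NOT G0=NOT 0=1 G2=G0&G3=0&0=0 G3=NOT G1=NOT 0=1 -> 0101
Step 2: G0=0(const) G1=NOT G0=NOT 0=1 G2=G0&G3=0&1=0 G3=NOT G1=NOT 1=0 -> 0100
Step 3: G0=0(const) G1=NOT G0=NOT 0=1 G2=G0&G3=0&0=0 G3=NOT G1=NOT 1=0 -> 0100
Step 4: G0=0(const) G1=NOT G0=NOT 0=1 G2=G0&G3=0&0=0 G3=NOT G1=NOT 1=0 -> 0100
Step 5: G0=0(const) G1=NOT G0=NOT 0=1 G2=G0&G3=0&0=0 G3=NOT G1=NOT 1=0 -> 0100
Step 6: G0=0(const) G1=NOT G0=NOT 0=1 G2=G0&G3=0&0=0 G3=NOT G1=NOT 1=0 -> 0100

0100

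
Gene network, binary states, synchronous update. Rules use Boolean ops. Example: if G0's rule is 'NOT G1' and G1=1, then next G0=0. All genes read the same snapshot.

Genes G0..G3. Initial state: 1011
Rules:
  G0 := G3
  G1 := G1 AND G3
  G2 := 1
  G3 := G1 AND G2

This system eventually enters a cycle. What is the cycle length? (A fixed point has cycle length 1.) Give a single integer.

Step 0: 1011
Step 1: G0=G3=1 G1=G1&G3=0&1=0 G2=1(const) G3=G1&G2=0&1=0 -> 1010
Step 2: G0=G3=0 G1=G1&G3=0&0=0 G2=1(const) G3=G1&G2=0&1=0 -> 0010
Step 3: G0=G3=0 G1=G1&G3=0&0=0 G2=1(const) G3=G1&G2=0&1=0 -> 0010
State from step 3 equals state from step 2 -> cycle length 1

Answer: 1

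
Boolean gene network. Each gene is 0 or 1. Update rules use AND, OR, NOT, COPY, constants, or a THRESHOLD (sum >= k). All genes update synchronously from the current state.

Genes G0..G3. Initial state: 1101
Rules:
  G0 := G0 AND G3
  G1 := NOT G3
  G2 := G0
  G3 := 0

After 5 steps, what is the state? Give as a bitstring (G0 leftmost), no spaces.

Step 1: G0=G0&G3=1&1=1 G1=NOT G3=NOT 1=0 G2=G0=1 G3=0(const) -> 1010
Step 2: G0=G0&G3=1&0=0 G1=NOT G3=NOT 0=1 G2=G0=1 G3=0(const) -> 0110
Step 3: G0=G0&G3=0&0=0 G1=NOT G3=NOT 0=1 G2=G0=0 G3=0(const) -> 0100
Step 4: G0=G0&G3=0&0=0 G1=NOT G3=NOT 0=1 G2=G0=0 G3=0(const) -> 0100
Step 5: G0=G0&G3=0&0=0 G1=NOT G3=NOT 0=1 G2=G0=0 G3=0(const) -> 0100

0100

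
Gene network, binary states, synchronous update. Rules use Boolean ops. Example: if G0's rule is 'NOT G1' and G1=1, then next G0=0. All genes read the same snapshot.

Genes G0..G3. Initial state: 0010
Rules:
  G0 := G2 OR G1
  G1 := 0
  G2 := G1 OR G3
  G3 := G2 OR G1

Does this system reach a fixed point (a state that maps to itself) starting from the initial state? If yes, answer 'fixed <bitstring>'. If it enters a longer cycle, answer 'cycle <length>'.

Step 0: 0010
Step 1: G0=G2|G1=1|0=1 G1=0(const) G2=G1|G3=0|0=0 G3=G2|G1=1|0=1 -> 1001
Step 2: G0=G2|G1=0|0=0 G1=0(const) G2=G1|G3=0|1=1 G3=G2|G1=0|0=0 -> 0010
Cycle of length 2 starting at step 0 -> no fixed point

Answer: cycle 2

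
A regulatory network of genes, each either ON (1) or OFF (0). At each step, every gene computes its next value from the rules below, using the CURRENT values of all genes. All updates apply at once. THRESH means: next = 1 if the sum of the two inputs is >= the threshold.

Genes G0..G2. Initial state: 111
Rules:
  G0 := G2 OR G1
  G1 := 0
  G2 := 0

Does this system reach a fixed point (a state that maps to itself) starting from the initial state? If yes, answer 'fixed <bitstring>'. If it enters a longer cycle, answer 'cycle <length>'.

Step 0: 111
Step 1: G0=G2|G1=1|1=1 G1=0(const) G2=0(const) -> 100
Step 2: G0=G2|G1=0|0=0 G1=0(const) G2=0(const) -> 000
Step 3: G0=G2|G1=0|0=0 G1=0(const) G2=0(const) -> 000
Fixed point reached at step 2: 000

Answer: fixed 000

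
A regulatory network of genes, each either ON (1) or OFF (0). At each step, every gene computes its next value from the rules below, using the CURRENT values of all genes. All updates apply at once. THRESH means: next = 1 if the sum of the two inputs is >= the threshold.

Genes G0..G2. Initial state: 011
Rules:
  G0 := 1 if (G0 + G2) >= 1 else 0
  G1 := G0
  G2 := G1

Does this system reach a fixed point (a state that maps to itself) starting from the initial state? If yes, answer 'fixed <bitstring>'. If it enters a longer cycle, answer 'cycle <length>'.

Step 0: 011
Step 1: G0=(0+1>=1)=1 G1=G0=0 G2=G1=1 -> 101
Step 2: G0=(1+1>=1)=1 G1=G0=1 G2=G1=0 -> 110
Step 3: G0=(1+0>=1)=1 G1=G0=1 G2=G1=1 -> 111
Step 4: G0=(1+1>=1)=1 G1=G0=1 G2=G1=1 -> 111
Fixed point reached at step 3: 111

Answer: fixed 111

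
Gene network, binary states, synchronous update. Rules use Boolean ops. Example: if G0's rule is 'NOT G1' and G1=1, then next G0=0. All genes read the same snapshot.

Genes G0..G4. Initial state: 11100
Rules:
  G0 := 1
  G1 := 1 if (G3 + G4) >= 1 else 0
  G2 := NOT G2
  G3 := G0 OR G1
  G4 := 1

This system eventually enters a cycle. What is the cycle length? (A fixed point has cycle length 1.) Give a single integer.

Step 0: 11100
Step 1: G0=1(const) G1=(0+0>=1)=0 G2=NOT G2=NOT 1=0 G3=G0|G1=1|1=1 G4=1(const) -> 10011
Step 2: G0=1(const) G1=(1+1>=1)=1 G2=NOT G2=NOT 0=1 G3=G0|G1=1|0=1 G4=1(const) -> 11111
Step 3: G0=1(const) G1=(1+1>=1)=1 G2=NOT G2=NOT 1=0 G3=G0|G1=1|1=1 G4=1(const) -> 11011
Step 4: G0=1(const) G1=(1+1>=1)=1 G2=NOT G2=NOT 0=1 G3=G0|G1=1|1=1 G4=1(const) -> 11111
State from step 4 equals state from step 2 -> cycle length 2

Answer: 2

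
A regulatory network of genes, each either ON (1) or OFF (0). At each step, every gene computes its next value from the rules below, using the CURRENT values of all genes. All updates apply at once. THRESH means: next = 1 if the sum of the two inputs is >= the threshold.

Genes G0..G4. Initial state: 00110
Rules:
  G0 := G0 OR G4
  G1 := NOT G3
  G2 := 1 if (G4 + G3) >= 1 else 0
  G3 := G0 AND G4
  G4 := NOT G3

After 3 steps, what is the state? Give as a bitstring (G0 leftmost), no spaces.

Step 1: G0=G0|G4=0|0=0 G1=NOT G3=NOT 1=0 G2=(0+1>=1)=1 G3=G0&G4=0&0=0 G4=NOT G3=NOT 1=0 -> 00100
Step 2: G0=G0|G4=0|0=0 G1=NOT G3=NOT 0=1 G2=(0+0>=1)=0 G3=G0&G4=0&0=0 G4=NOT G3=NOT 0=1 -> 01001
Step 3: G0=G0|G4=0|1=1 G1=NOT G3=NOT 0=1 G2=(1+0>=1)=1 G3=G0&G4=0&1=0 G4=NOT G3=NOT 0=1 -> 11101

11101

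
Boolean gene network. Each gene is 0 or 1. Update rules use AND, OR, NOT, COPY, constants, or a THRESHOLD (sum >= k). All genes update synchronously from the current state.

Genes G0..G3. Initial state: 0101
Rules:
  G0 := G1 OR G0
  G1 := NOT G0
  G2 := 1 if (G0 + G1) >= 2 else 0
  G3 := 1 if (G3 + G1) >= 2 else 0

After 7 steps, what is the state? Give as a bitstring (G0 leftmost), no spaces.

Step 1: G0=G1|G0=1|0=1 G1=NOT G0=NOT 0=1 G2=(0+1>=2)=0 G3=(1+1>=2)=1 -> 1101
Step 2: G0=G1|G0=1|1=1 G1=NOT G0=NOT 1=0 G2=(1+1>=2)=1 G3=(1+1>=2)=1 -> 1011
Step 3: G0=G1|G0=0|1=1 G1=NOT G0=NOT 1=0 G2=(1+0>=2)=0 G3=(1+0>=2)=0 -> 1000
Step 4: G0=G1|G0=0|1=1 G1=NOT G0=NOT 1=0 G2=(1+0>=2)=0 G3=(0+0>=2)=0 -> 1000
Step 5: G0=G1|G0=0|1=1 G1=NOT G0=NOT 1=0 G2=(1+0>=2)=0 G3=(0+0>=2)=0 -> 1000
Step 6: G0=G1|G0=0|1=1 G1=NOT G0=NOT 1=0 G2=(1+0>=2)=0 G3=(0+0>=2)=0 -> 1000
Step 7: G0=G1|G0=0|1=1 G1=NOT G0=NOT 1=0 G2=(1+0>=2)=0 G3=(0+0>=2)=0 -> 1000

1000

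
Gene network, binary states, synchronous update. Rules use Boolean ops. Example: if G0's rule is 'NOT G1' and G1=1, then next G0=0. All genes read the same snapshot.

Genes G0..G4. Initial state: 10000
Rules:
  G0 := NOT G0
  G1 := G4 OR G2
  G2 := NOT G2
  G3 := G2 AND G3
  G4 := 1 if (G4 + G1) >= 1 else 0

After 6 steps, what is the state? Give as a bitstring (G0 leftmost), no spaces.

Step 1: G0=NOT G0=NOT 1=0 G1=G4|G2=0|0=0 G2=NOT G2=NOT 0=1 G3=G2&G3=0&0=0 G4=(0+0>=1)=0 -> 00100
Step 2: G0=NOT G0=NOT 0=1 G1=G4|G2=0|1=1 G2=NOT G2=NOT 1=0 G3=G2&G3=1&0=0 G4=(0+0>=1)=0 -> 11000
Step 3: G0=NOT G0=NOT 1=0 G1=G4|G2=0|0=0 G2=NOT G2=NOT 0=1 G3=G2&G3=0&0=0 G4=(0+1>=1)=1 -> 00101
Step 4: G0=NOT G0=NOT 0=1 G1=G4|G2=1|1=1 G2=NOT G2=NOT 1=0 G3=G2&G3=1&0=0 G4=(1+0>=1)=1 -> 11001
Step 5: G0=NOT G0=NOT 1=0 G1=G4|G2=1|0=1 G2=NOT G2=NOT 0=1 G3=G2&G3=0&0=0 G4=(1+1>=1)=1 -> 01101
Step 6: G0=NOT G0=NOT 0=1 G1=G4|G2=1|1=1 G2=NOT G2=NOT 1=0 G3=G2&G3=1&0=0 G4=(1+1>=1)=1 -> 11001

11001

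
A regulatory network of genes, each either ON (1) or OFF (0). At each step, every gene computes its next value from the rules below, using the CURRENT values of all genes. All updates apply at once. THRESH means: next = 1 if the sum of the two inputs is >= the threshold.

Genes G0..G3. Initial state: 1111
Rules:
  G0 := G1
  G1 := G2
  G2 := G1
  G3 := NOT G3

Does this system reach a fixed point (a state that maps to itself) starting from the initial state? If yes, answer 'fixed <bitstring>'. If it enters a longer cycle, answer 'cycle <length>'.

Step 0: 1111
Step 1: G0=G1=1 G1=G2=1 G2=G1=1 G3=NOT G3=NOT 1=0 -> 1110
Step 2: G0=G1=1 G1=G2=1 G2=G1=1 G3=NOT G3=NOT 0=1 -> 1111
Cycle of length 2 starting at step 0 -> no fixed point

Answer: cycle 2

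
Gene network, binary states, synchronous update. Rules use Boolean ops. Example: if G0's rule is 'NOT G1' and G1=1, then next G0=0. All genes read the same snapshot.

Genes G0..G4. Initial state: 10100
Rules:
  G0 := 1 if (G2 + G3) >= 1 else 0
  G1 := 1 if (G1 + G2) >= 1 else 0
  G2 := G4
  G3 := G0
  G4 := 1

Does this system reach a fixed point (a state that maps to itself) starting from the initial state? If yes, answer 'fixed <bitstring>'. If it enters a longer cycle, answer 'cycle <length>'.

Step 0: 10100
Step 1: G0=(1+0>=1)=1 G1=(0+1>=1)=1 G2=G4=0 G3=G0=1 G4=1(const) -> 11011
Step 2: G0=(0+1>=1)=1 G1=(1+0>=1)=1 G2=G4=1 G3=G0=1 G4=1(const) -> 11111
Step 3: G0=(1+1>=1)=1 G1=(1+1>=1)=1 G2=G4=1 G3=G0=1 G4=1(const) -> 11111
Fixed point reached at step 2: 11111

Answer: fixed 11111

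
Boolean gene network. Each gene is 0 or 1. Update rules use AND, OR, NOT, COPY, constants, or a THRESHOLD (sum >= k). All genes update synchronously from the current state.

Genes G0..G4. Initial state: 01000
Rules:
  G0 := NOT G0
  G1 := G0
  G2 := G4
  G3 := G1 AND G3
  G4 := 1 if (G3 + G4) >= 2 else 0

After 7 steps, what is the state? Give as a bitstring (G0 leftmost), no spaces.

Step 1: G0=NOT G0=NOT 0=1 G1=G0=0 G2=G4=0 G3=G1&G3=1&0=0 G4=(0+0>=2)=0 -> 10000
Step 2: G0=NOT G0=NOT 1=0 G1=G0=1 G2=G4=0 G3=G1&G3=0&0=0 G4=(0+0>=2)=0 -> 01000
Step 3: G0=NOT G0=NOT 0=1 G1=G0=0 G2=G4=0 G3=G1&G3=1&0=0 G4=(0+0>=2)=0 -> 10000
Step 4: G0=NOT G0=NOT 1=0 G1=G0=1 G2=G4=0 G3=G1&G3=0&0=0 G4=(0+0>=2)=0 -> 01000
Step 5: G0=NOT G0=NOT 0=1 G1=G0=0 G2=G4=0 G3=G1&G3=1&0=0 G4=(0+0>=2)=0 -> 10000
Step 6: G0=NOT G0=NOT 1=0 G1=G0=1 G2=G4=0 G3=G1&G3=0&0=0 G4=(0+0>=2)=0 -> 01000
Step 7: G0=NOT G0=NOT 0=1 G1=G0=0 G2=G4=0 G3=G1&G3=1&0=0 G4=(0+0>=2)=0 -> 10000

10000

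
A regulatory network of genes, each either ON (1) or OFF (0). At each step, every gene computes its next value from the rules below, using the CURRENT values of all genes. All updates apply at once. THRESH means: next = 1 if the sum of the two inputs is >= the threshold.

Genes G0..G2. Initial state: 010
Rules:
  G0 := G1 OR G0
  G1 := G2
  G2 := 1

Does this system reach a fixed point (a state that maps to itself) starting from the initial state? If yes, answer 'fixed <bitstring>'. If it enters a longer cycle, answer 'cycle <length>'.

Answer: fixed 111

Derivation:
Step 0: 010
Step 1: G0=G1|G0=1|0=1 G1=G2=0 G2=1(const) -> 101
Step 2: G0=G1|G0=0|1=1 G1=G2=1 G2=1(const) -> 111
Step 3: G0=G1|G0=1|1=1 G1=G2=1 G2=1(const) -> 111
Fixed point reached at step 2: 111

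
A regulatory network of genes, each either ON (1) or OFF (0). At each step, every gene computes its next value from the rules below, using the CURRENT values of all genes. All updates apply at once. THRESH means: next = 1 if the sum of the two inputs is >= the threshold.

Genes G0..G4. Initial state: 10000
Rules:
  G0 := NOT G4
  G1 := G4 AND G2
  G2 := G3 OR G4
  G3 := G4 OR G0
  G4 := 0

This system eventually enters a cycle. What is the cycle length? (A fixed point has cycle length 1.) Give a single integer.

Answer: 1

Derivation:
Step 0: 10000
Step 1: G0=NOT G4=NOT 0=1 G1=G4&G2=0&0=0 G2=G3|G4=0|0=0 G3=G4|G0=0|1=1 G4=0(const) -> 10010
Step 2: G0=NOT G4=NOT 0=1 G1=G4&G2=0&0=0 G2=G3|G4=1|0=1 G3=G4|G0=0|1=1 G4=0(const) -> 10110
Step 3: G0=NOT G4=NOT 0=1 G1=G4&G2=0&1=0 G2=G3|G4=1|0=1 G3=G4|G0=0|1=1 G4=0(const) -> 10110
State from step 3 equals state from step 2 -> cycle length 1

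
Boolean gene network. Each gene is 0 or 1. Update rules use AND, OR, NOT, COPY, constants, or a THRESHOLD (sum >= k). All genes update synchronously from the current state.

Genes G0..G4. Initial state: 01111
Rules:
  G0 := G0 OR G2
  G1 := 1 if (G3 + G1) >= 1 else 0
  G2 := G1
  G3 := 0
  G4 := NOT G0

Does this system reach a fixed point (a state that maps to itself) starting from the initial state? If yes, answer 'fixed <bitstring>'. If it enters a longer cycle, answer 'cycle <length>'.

Answer: fixed 11100

Derivation:
Step 0: 01111
Step 1: G0=G0|G2=0|1=1 G1=(1+1>=1)=1 G2=G1=1 G3=0(const) G4=NOT G0=NOT 0=1 -> 11101
Step 2: G0=G0|G2=1|1=1 G1=(0+1>=1)=1 G2=G1=1 G3=0(const) G4=NOT G0=NOT 1=0 -> 11100
Step 3: G0=G0|G2=1|1=1 G1=(0+1>=1)=1 G2=G1=1 G3=0(const) G4=NOT G0=NOT 1=0 -> 11100
Fixed point reached at step 2: 11100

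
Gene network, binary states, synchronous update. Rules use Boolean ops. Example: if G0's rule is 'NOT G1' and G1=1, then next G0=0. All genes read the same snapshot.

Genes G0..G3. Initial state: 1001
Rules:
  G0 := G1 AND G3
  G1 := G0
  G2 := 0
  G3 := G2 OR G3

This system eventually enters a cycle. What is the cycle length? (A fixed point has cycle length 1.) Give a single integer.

Step 0: 1001
Step 1: G0=G1&G3=0&1=0 G1=G0=1 G2=0(const) G3=G2|G3=0|1=1 -> 0101
Step 2: G0=G1&G3=1&1=1 G1=G0=0 G2=0(const) G3=G2|G3=0|1=1 -> 1001
State from step 2 equals state from step 0 -> cycle length 2

Answer: 2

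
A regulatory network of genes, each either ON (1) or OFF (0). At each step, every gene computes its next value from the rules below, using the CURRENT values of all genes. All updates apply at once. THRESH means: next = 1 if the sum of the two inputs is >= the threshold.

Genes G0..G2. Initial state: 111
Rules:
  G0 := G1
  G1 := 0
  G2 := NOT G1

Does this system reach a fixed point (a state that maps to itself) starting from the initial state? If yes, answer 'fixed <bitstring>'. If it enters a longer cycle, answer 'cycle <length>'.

Step 0: 111
Step 1: G0=G1=1 G1=0(const) G2=NOT G1=NOT 1=0 -> 100
Step 2: G0=G1=0 G1=0(const) G2=NOT G1=NOT 0=1 -> 001
Step 3: G0=G1=0 G1=0(const) G2=NOT G1=NOT 0=1 -> 001
Fixed point reached at step 2: 001

Answer: fixed 001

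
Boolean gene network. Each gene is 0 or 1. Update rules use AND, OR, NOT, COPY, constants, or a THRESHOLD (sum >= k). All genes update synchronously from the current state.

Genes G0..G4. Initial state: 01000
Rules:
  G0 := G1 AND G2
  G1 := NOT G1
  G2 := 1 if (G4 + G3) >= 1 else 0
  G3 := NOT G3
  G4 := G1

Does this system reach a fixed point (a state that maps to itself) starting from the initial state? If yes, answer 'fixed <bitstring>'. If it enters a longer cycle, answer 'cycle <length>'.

Answer: cycle 2

Derivation:
Step 0: 01000
Step 1: G0=G1&G2=1&0=0 G1=NOT G1=NOT 1=0 G2=(0+0>=1)=0 G3=NOT G3=NOT 0=1 G4=G1=1 -> 00011
Step 2: G0=G1&G2=0&0=0 G1=NOT G1=NOT 0=1 G2=(1+1>=1)=1 G3=NOT G3=NOT 1=0 G4=G1=0 -> 01100
Step 3: G0=G1&G2=1&1=1 G1=NOT G1=NOT 1=0 G2=(0+0>=1)=0 G3=NOT G3=NOT 0=1 G4=G1=1 -> 10011
Step 4: G0=G1&G2=0&0=0 G1=NOT G1=NOT 0=1 G2=(1+1>=1)=1 G3=NOT G3=NOT 1=0 G4=G1=0 -> 01100
Cycle of length 2 starting at step 2 -> no fixed point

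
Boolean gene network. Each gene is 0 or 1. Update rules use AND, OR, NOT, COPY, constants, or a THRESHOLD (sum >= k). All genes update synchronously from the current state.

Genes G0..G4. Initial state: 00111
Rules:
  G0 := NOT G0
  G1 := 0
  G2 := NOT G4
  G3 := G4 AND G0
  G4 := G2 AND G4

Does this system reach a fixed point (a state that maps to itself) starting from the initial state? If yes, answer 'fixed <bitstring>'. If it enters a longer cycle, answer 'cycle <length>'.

Step 0: 00111
Step 1: G0=NOT G0=NOT 0=1 G1=0(const) G2=NOT G4=NOT 1=0 G3=G4&G0=1&0=0 G4=G2&G4=1&1=1 -> 10001
Step 2: G0=NOT G0=NOT 1=0 G1=0(const) G2=NOT G4=NOT 1=0 G3=G4&G0=1&1=1 G4=G2&G4=0&1=0 -> 00010
Step 3: G0=NOT G0=NOT 0=1 G1=0(const) G2=NOT G4=NOT 0=1 G3=G4&G0=0&0=0 G4=G2&G4=0&0=0 -> 10100
Step 4: G0=NOT G0=NOT 1=0 G1=0(const) G2=NOT G4=NOT 0=1 G3=G4&G0=0&1=0 G4=G2&G4=1&0=0 -> 00100
Step 5: G0=NOT G0=NOT 0=1 G1=0(const) G2=NOT G4=NOT 0=1 G3=G4&G0=0&0=0 G4=G2&G4=1&0=0 -> 10100
Cycle of length 2 starting at step 3 -> no fixed point

Answer: cycle 2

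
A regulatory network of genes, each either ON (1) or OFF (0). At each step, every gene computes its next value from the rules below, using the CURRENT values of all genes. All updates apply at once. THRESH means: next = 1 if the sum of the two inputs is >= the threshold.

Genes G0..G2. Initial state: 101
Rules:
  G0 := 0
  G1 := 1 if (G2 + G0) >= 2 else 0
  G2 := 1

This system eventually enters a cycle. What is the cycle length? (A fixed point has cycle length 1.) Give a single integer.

Answer: 1

Derivation:
Step 0: 101
Step 1: G0=0(const) G1=(1+1>=2)=1 G2=1(const) -> 011
Step 2: G0=0(const) G1=(1+0>=2)=0 G2=1(const) -> 001
Step 3: G0=0(const) G1=(1+0>=2)=0 G2=1(const) -> 001
State from step 3 equals state from step 2 -> cycle length 1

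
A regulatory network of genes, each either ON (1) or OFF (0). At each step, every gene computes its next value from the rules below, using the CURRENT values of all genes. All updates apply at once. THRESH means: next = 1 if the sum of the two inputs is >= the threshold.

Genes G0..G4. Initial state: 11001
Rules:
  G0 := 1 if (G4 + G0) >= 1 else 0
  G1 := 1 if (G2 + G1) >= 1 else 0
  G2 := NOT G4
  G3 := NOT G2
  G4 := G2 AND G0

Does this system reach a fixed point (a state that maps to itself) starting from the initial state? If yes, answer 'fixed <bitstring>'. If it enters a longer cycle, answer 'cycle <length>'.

Answer: cycle 4

Derivation:
Step 0: 11001
Step 1: G0=(1+1>=1)=1 G1=(0+1>=1)=1 G2=NOT G4=NOT 1=0 G3=NOT G2=NOT 0=1 G4=G2&G0=0&1=0 -> 11010
Step 2: G0=(0+1>=1)=1 G1=(0+1>=1)=1 G2=NOT G4=NOT 0=1 G3=NOT G2=NOT 0=1 G4=G2&G0=0&1=0 -> 11110
Step 3: G0=(0+1>=1)=1 G1=(1+1>=1)=1 G2=NOT G4=NOT 0=1 G3=NOT G2=NOT 1=0 G4=G2&G0=1&1=1 -> 11101
Step 4: G0=(1+1>=1)=1 G1=(1+1>=1)=1 G2=NOT G4=NOT 1=0 G3=NOT G2=NOT 1=0 G4=G2&G0=1&1=1 -> 11001
Cycle of length 4 starting at step 0 -> no fixed point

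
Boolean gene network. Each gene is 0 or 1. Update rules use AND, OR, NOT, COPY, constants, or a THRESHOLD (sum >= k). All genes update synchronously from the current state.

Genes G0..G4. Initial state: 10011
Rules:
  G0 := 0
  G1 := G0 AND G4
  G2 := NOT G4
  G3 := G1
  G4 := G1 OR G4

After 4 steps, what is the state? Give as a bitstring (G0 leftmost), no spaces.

Step 1: G0=0(const) G1=G0&G4=1&1=1 G2=NOT G4=NOT 1=0 G3=G1=0 G4=G1|G4=0|1=1 -> 01001
Step 2: G0=0(const) G1=G0&G4=0&1=0 G2=NOT G4=NOT 1=0 G3=G1=1 G4=G1|G4=1|1=1 -> 00011
Step 3: G0=0(const) G1=G0&G4=0&1=0 G2=NOT G4=NOT 1=0 G3=G1=0 G4=G1|G4=0|1=1 -> 00001
Step 4: G0=0(const) G1=G0&G4=0&1=0 G2=NOT G4=NOT 1=0 G3=G1=0 G4=G1|G4=0|1=1 -> 00001

00001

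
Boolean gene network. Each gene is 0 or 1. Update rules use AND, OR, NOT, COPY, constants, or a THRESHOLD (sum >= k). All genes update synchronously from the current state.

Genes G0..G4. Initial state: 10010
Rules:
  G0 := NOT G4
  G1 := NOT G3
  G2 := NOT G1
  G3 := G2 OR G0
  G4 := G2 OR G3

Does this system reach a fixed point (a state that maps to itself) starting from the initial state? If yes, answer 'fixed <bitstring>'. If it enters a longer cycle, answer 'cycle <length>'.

Step 0: 10010
Step 1: G0=NOT G4=NOT 0=1 G1=NOT G3=NOT 1=0 G2=NOT G1=NOT 0=1 G3=G2|G0=0|1=1 G4=G2|G3=0|1=1 -> 10111
Step 2: G0=NOT G4=NOT 1=0 G1=NOT G3=NOT 1=0 G2=NOT G1=NOT 0=1 G3=G2|G0=1|1=1 G4=G2|G3=1|1=1 -> 00111
Step 3: G0=NOT G4=NOT 1=0 G1=NOT G3=NOT 1=0 G2=NOT G1=NOT 0=1 G3=G2|G0=1|0=1 G4=G2|G3=1|1=1 -> 00111
Fixed point reached at step 2: 00111

Answer: fixed 00111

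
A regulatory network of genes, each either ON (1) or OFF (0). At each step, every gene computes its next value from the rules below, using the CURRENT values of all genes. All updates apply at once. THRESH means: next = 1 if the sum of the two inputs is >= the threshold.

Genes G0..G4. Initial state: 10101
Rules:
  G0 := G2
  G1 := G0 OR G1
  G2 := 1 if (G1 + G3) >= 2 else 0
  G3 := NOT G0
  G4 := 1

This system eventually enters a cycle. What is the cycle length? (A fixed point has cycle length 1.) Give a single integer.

Answer: 6

Derivation:
Step 0: 10101
Step 1: G0=G2=1 G1=G0|G1=1|0=1 G2=(0+0>=2)=0 G3=NOT G0=NOT 1=0 G4=1(const) -> 11001
Step 2: G0=G2=0 G1=G0|G1=1|1=1 G2=(1+0>=2)=0 G3=NOT G0=NOT 1=0 G4=1(const) -> 01001
Step 3: G0=G2=0 G1=G0|G1=0|1=1 G2=(1+0>=2)=0 G3=NOT G0=NOT 0=1 G4=1(const) -> 01011
Step 4: G0=G2=0 G1=G0|G1=0|1=1 G2=(1+1>=2)=1 G3=NOT G0=NOT 0=1 G4=1(const) -> 01111
Step 5: G0=G2=1 G1=G0|G1=0|1=1 G2=(1+1>=2)=1 G3=NOT G0=NOT 0=1 G4=1(const) -> 11111
Step 6: G0=G2=1 G1=G0|G1=1|1=1 G2=(1+1>=2)=1 G3=NOT G0=NOT 1=0 G4=1(const) -> 11101
Step 7: G0=G2=1 G1=G0|G1=1|1=1 G2=(1+0>=2)=0 G3=NOT G0=NOT 1=0 G4=1(const) -> 11001
State from step 7 equals state from step 1 -> cycle length 6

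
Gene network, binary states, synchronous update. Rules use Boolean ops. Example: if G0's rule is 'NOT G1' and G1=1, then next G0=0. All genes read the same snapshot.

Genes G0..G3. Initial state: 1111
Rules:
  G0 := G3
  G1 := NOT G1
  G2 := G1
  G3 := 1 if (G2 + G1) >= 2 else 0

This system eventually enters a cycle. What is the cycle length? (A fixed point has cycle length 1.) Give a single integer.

Step 0: 1111
Step 1: G0=G3=1 G1=NOT G1=NOT 1=0 G2=G1=1 G3=(1+1>=2)=1 -> 1011
Step 2: G0=G3=1 G1=NOT G1=NOT 0=1 G2=G1=0 G3=(1+0>=2)=0 -> 1100
Step 3: G0=G3=0 G1=NOT G1=NOT 1=0 G2=G1=1 G3=(0+1>=2)=0 -> 0010
Step 4: G0=G3=0 G1=NOT G1=NOT 0=1 G2=G1=0 G3=(1+0>=2)=0 -> 0100
Step 5: G0=G3=0 G1=NOT G1=NOT 1=0 G2=G1=1 G3=(0+1>=2)=0 -> 0010
State from step 5 equals state from step 3 -> cycle length 2

Answer: 2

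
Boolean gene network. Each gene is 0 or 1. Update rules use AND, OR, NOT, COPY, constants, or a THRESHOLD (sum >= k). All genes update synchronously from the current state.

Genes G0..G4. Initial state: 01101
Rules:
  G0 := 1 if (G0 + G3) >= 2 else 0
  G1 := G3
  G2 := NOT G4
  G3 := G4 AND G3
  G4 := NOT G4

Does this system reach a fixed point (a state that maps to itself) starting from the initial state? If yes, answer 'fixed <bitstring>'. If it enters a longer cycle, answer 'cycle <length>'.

Answer: cycle 2

Derivation:
Step 0: 01101
Step 1: G0=(0+0>=2)=0 G1=G3=0 G2=NOT G4=NOT 1=0 G3=G4&G3=1&0=0 G4=NOT G4=NOT 1=0 -> 00000
Step 2: G0=(0+0>=2)=0 G1=G3=0 G2=NOT G4=NOT 0=1 G3=G4&G3=0&0=0 G4=NOT G4=NOT 0=1 -> 00101
Step 3: G0=(0+0>=2)=0 G1=G3=0 G2=NOT G4=NOT 1=0 G3=G4&G3=1&0=0 G4=NOT G4=NOT 1=0 -> 00000
Cycle of length 2 starting at step 1 -> no fixed point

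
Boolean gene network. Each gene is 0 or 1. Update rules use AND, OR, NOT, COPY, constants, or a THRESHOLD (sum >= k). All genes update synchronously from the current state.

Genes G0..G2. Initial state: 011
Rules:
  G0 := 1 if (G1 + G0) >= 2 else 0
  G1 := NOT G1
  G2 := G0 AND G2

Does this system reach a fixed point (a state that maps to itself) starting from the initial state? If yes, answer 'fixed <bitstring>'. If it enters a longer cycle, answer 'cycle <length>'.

Answer: cycle 2

Derivation:
Step 0: 011
Step 1: G0=(1+0>=2)=0 G1=NOT G1=NOT 1=0 G2=G0&G2=0&1=0 -> 000
Step 2: G0=(0+0>=2)=0 G1=NOT G1=NOT 0=1 G2=G0&G2=0&0=0 -> 010
Step 3: G0=(1+0>=2)=0 G1=NOT G1=NOT 1=0 G2=G0&G2=0&0=0 -> 000
Cycle of length 2 starting at step 1 -> no fixed point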